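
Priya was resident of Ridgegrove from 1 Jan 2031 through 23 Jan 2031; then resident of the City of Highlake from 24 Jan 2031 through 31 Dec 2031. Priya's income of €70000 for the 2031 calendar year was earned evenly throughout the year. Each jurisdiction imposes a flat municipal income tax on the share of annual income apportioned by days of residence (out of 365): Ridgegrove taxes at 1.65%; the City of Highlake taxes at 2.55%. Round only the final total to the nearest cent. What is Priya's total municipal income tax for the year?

Ridgegrove, 1 Jan – 23 Jan 2031: 23 days → €70000 × 1.65% × 23/365 = €72.7808
The City of Highlake, 24 Jan – 31 Dec 2031: 342 days → €70000 × 2.55% × 342/365 = €1672.5205
Total = €1745.3014

€1745.30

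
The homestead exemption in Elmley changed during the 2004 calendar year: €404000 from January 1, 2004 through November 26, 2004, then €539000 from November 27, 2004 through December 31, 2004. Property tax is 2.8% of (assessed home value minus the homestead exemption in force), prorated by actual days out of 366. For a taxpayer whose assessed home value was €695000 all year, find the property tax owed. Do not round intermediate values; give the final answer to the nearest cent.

€7786.52

January 1 – November 26, 2004: 331 days, exemption €404000 → (€695000 − €404000) × 2.8% × 331/366 = €7368.8197
November 27 – December 31, 2004: 35 days, exemption €539000 → (€695000 − €539000) × 2.8% × 35/366 = €417.7049
Total = €7786.5246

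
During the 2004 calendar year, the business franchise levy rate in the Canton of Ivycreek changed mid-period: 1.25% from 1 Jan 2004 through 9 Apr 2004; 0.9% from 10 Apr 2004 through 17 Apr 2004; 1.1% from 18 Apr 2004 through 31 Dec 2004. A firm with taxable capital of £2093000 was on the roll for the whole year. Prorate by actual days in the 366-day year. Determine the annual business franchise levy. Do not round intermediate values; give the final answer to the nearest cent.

1 Jan – 9 Apr 2004: 100 days at 1.25% → £2093000 × 1.25% × 100/366 = £7148.2240
10 Apr – 17 Apr 2004: 8 days at 0.9% → £2093000 × 0.9% × 8/366 = £411.7377
18 Apr – 31 Dec 2004: 258 days at 1.1% → £2093000 × 1.1% × 258/366 = £16229.3279
Total = £23789.2896

£23789.29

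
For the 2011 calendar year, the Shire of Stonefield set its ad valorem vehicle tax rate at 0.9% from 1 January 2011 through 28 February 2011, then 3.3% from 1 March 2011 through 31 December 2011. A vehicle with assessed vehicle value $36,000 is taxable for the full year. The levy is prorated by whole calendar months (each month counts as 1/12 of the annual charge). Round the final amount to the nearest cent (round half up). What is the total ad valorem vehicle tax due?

1 January – 28 February 2011: 2 months at 0.9% → $36,000 × 0.9% × 2/12 = $54.0000
1 March – 31 December 2011: 10 months at 3.3% → $36,000 × 3.3% × 10/12 = $990.0000
Total = $1,044.0000

$1,044.00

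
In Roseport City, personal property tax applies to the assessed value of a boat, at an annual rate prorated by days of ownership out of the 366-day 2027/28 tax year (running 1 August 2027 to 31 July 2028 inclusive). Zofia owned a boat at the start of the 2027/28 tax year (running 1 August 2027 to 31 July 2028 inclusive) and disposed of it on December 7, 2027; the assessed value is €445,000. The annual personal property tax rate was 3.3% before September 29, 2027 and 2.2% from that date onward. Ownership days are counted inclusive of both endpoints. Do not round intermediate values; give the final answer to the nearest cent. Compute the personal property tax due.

€4,239.66

August 1 – September 28, 2027: 59 days at 3.3% → €445,000 × 3.3% × 59/366 = €2,367.2541
September 29 – December 7, 2027: 70 days at 2.2% → €445,000 × 2.2% × 70/366 = €1,872.4044
Total = €4,239.6585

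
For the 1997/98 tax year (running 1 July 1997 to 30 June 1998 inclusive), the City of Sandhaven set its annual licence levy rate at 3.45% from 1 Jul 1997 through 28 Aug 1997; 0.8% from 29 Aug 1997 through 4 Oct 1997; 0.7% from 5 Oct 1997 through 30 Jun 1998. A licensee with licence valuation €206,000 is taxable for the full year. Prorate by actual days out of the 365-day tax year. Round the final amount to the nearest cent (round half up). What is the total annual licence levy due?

€2,378.59

1 Jul – 28 Aug 1997: 59 days at 3.45% → €206,000 × 3.45% × 59/365 = €1,148.8027
29 Aug – 4 Oct 1997: 37 days at 0.8% → €206,000 × 0.8% × 37/365 = €167.0575
5 Oct 1997 – 30 Jun 1998: 269 days at 0.7% → €206,000 × 0.7% × 269/365 = €1,062.7342
Total = €2,378.5945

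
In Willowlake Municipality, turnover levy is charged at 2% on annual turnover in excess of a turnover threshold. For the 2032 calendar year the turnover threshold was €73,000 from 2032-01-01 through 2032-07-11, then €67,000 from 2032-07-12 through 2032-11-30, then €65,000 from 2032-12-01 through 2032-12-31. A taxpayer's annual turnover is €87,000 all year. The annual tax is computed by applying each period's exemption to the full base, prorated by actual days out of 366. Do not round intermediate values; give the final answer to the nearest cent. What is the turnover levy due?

€340.11

2032-01-01 to 2032-07-11: 193 days, exemption €73,000 → (€87,000 − €73,000) × 2% × 193/366 = €147.6503
2032-07-12 to 2032-11-30: 142 days, exemption €67,000 → (€87,000 − €67,000) × 2% × 142/366 = €155.1913
2032-12-01 to 2032-12-31: 31 days, exemption €65,000 → (€87,000 − €65,000) × 2% × 31/366 = €37.2678
Total = €340.1093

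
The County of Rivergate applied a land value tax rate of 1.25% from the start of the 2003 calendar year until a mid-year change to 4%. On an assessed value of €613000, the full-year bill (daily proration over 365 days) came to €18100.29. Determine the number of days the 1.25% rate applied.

Let d = days at the first rate; then 365 − d days at the second rate.
€613000 × [1.25%·d + 4%·(365−d)] / 365 = €18100.29
Solving gives d = 139, so the new rate took effect on May 20, 2003.

139 days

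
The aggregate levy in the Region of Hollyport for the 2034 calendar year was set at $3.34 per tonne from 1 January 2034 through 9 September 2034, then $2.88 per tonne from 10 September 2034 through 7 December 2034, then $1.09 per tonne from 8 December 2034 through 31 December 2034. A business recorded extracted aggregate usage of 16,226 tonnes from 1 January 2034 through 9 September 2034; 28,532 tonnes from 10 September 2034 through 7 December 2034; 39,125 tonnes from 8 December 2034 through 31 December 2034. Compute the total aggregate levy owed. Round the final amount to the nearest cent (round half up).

1 January – 9 September 2034: 16,226 tonnes at $3.34/tonne → $54,194.84
10 September – 7 December 2034: 28,532 tonnes at $2.88/tonne → $82,172.16
8 December – 31 December 2034: 39,125 tonnes at $1.09/tonne → $42,646.25

$179,013.25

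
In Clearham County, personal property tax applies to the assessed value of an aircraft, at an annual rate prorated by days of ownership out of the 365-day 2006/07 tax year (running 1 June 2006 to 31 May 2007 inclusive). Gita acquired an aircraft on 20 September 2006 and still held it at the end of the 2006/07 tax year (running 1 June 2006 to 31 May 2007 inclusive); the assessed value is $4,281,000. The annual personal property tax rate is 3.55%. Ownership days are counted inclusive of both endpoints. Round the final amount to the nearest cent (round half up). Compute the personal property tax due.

$105,758.29

Days held (20 September 2006 – 31 May 2007): 254 out of 365
Tax = $4,281,000 × 3.55% × 254/365 = $105,758.2932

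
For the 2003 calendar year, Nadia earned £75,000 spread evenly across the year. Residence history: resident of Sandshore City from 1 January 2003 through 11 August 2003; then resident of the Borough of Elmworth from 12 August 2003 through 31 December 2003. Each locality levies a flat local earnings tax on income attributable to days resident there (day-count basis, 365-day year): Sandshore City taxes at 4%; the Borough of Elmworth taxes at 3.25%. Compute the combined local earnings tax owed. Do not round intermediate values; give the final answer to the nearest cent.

£2,781.16

Sandshore City, 1 January – 11 August 2003: 223 days → £75,000 × 4% × 223/365 = £1,832.8767
The Borough of Elmworth, 12 August – 31 December 2003: 142 days → £75,000 × 3.25% × 142/365 = £948.2877
Total = £2,781.1644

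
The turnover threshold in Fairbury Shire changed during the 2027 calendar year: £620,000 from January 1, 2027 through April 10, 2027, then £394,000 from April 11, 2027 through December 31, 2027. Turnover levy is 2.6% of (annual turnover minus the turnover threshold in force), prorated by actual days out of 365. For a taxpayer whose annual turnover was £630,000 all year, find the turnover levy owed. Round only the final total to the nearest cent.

£4,526.14

January 1 – April 10, 2027: 100 days, exemption £620,000 → (£630,000 − £620,000) × 2.6% × 100/365 = £71.2329
April 11 – December 31, 2027: 265 days, exemption £394,000 → (£630,000 − £394,000) × 2.6% × 265/365 = £4,454.9041
Total = £4,526.1370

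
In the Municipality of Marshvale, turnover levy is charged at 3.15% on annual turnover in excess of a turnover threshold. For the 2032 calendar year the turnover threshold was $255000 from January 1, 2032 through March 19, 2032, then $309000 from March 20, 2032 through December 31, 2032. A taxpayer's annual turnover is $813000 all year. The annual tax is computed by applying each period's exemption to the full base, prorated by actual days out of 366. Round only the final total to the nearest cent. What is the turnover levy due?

$16243.16

January 1 – March 19, 2032: 79 days, exemption $255000 → ($813000 − $255000) × 3.15% × 79/366 = $3793.9426
March 20 – December 31, 2032: 287 days, exemption $309000 → ($813000 − $309000) × 3.15% × 287/366 = $12449.2131
Total = $16243.1557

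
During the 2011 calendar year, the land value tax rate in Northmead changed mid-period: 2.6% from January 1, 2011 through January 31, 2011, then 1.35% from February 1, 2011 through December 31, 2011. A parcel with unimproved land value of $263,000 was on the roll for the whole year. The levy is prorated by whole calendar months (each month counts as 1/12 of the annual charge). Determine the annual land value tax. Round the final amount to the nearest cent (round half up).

January 1 – January 31, 2011: 1 month at 2.6% → $263,000 × 2.6% × 1/12 = $569.8333
February 1 – December 31, 2011: 11 months at 1.35% → $263,000 × 1.35% × 11/12 = $3,254.6250
Total = $3,824.4583

$3,824.46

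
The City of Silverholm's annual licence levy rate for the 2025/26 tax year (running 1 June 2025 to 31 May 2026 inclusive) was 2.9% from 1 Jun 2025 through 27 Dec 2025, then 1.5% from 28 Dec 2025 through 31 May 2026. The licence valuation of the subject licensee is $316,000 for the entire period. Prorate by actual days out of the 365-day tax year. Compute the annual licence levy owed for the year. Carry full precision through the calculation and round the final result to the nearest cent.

1 Jun – 27 Dec 2025: 210 days at 2.9% → $316,000 × 2.9% × 210/365 = $5,272.4384
28 Dec 2025 – 31 May 2026: 155 days at 1.5% → $316,000 × 1.5% × 155/365 = $2,012.8767
Total = $7,285.3151

$7,285.32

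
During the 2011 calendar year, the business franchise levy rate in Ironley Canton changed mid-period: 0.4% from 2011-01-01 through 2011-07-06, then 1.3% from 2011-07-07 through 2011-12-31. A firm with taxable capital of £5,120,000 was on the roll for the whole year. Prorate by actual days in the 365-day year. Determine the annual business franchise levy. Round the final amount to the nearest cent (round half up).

2011-01-01 to 2011-07-06: 187 days at 0.4% → £5,120,000 × 0.4% × 187/365 = £10,492.4932
2011-07-07 to 2011-12-31: 178 days at 1.3% → £5,120,000 × 1.3% × 178/365 = £32,459.3973
Total = £42,951.8904

£42,951.89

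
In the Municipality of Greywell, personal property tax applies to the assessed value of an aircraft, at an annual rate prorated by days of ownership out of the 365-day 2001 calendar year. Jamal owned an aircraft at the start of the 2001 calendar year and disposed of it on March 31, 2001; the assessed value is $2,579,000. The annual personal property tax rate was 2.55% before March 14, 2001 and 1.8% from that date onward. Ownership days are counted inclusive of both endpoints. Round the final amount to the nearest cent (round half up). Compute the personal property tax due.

$15,262.03

January 1 – March 13, 2001: 72 days at 2.55% → $2,579,000 × 2.55% × 72/365 = $12,972.7233
March 14 – March 31, 2001: 18 days at 1.8% → $2,579,000 × 1.8% × 18/365 = $2,289.3041
Total = $15,262.0274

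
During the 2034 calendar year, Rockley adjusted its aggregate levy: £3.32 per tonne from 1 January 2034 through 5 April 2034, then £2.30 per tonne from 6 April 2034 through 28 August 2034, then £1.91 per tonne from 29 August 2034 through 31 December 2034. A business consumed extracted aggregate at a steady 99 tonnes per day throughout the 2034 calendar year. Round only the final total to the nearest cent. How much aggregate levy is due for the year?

1 January – 5 April 2034: 95 days × 99 tonnes/day = 9,405 tonnes at £3.32/tonne → £31224.60
6 April – 28 August 2034: 145 days × 99 tonnes/day = 14,355 tonnes at £2.30/tonne → £33016.50
29 August – 31 December 2034: 125 days × 99 tonnes/day = 12,375 tonnes at £1.91/tonne → £23636.25

£87877.35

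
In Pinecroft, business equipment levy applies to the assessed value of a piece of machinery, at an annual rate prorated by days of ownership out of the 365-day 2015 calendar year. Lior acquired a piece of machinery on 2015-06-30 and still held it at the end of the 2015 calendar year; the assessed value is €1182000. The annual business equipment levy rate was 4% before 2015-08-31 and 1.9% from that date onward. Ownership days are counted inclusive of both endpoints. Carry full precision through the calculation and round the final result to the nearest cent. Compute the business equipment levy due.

€15599.16

2015-06-30 to 2015-08-30: 62 days at 4% → €1182000 × 4% × 62/365 = €8031.1233
2015-08-31 to 2015-12-31: 123 days at 1.9% → €1182000 × 1.9% × 123/365 = €7568.0384
Total = €15599.1616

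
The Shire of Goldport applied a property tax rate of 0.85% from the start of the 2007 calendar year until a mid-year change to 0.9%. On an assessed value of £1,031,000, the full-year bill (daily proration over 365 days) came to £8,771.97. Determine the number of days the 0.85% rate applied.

359 days

Let d = days at the first rate; then 365 − d days at the second rate.
£1,031,000 × [0.85%·d + 0.9%·(365−d)] / 365 = £8,771.97
Solving gives d = 359, so the new rate took effect on 26 Dec 2007.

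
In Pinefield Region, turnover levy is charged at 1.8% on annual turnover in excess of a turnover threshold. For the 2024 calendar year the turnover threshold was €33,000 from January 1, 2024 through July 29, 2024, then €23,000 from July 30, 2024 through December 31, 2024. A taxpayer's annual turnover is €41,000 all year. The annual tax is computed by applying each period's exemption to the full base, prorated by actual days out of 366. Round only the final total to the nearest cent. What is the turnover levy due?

January 1 – July 29, 2024: 211 days, exemption €33,000 → (€41,000 − €33,000) × 1.8% × 211/366 = €83.0164
July 30 – December 31, 2024: 155 days, exemption €23,000 → (€41,000 − €23,000) × 1.8% × 155/366 = €137.2131
Total = €220.2295

€220.23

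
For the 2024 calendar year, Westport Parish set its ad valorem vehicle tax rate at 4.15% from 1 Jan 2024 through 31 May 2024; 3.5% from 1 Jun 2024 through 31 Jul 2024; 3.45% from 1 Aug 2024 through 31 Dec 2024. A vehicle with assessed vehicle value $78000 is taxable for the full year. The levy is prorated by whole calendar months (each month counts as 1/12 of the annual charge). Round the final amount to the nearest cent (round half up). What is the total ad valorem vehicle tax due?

$2925.00

1 Jan – 31 May 2024: 5 months at 4.15% → $78000 × 4.15% × 5/12 = $1348.7500
1 Jun – 31 Jul 2024: 2 months at 3.5% → $78000 × 3.5% × 2/12 = $455.0000
1 Aug – 31 Dec 2024: 5 months at 3.45% → $78000 × 3.45% × 5/12 = $1121.2500
Total = $2925.0000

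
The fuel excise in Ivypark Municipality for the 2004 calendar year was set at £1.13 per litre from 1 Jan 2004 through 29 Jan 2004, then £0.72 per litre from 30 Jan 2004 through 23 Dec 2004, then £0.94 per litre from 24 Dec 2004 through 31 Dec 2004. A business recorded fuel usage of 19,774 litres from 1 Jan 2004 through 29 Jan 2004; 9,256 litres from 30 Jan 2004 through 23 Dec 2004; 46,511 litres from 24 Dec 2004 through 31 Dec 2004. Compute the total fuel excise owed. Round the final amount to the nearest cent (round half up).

1 Jan – 29 Jan 2004: 19,774 litres at £1.13/litre → £22,344.62
30 Jan – 23 Dec 2004: 9,256 litres at £0.72/litre → £6,664.32
24 Dec – 31 Dec 2004: 46,511 litres at £0.94/litre → £43,720.34

£72,729.28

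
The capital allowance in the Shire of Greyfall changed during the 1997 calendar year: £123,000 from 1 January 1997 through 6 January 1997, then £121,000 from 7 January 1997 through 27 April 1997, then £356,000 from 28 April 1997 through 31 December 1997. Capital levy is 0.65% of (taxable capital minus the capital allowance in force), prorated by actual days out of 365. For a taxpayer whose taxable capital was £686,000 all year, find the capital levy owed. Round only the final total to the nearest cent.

£2,634.42

1 January – 6 January 1997: 6 days, exemption £123,000 → (£686,000 − £123,000) × 0.65% × 6/365 = £60.1562
7 January – 27 April 1997: 111 days, exemption £121,000 → (£686,000 − £121,000) × 0.65% × 111/365 = £1,116.8425
28 April – 31 December 1997: 248 days, exemption £356,000 → (£686,000 − £356,000) × 0.65% × 248/365 = £1,457.4247
Total = £2,634.4233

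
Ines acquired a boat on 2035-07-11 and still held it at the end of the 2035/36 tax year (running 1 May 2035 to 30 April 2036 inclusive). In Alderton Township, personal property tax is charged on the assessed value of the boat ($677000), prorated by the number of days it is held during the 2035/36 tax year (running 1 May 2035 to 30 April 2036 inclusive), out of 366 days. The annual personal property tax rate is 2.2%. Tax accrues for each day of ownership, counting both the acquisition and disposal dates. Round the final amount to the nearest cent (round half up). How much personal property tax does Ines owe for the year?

Days held (2035-07-11 to 2036-04-30): 295 out of 366
Tax = $677000 × 2.2% × 295/366 = $12004.7268

$12004.73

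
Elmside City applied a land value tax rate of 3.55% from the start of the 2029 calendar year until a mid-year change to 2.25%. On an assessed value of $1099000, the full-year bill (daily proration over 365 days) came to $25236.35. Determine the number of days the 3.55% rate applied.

13 days

Let d = days at the first rate; then 365 − d days at the second rate.
$1099000 × [3.55%·d + 2.25%·(365−d)] / 365 = $25236.35
Solving gives d = 13, so the new rate took effect on January 14, 2029.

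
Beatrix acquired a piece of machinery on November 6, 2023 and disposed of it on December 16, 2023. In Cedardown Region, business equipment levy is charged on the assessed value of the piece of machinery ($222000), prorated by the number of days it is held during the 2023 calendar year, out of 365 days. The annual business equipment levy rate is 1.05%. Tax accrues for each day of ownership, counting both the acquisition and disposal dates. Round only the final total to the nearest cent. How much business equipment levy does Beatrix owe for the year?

$261.84

Days held (November 6 – December 16, 2023): 41 out of 365
Tax = $222000 × 1.05% × 41/365 = $261.8384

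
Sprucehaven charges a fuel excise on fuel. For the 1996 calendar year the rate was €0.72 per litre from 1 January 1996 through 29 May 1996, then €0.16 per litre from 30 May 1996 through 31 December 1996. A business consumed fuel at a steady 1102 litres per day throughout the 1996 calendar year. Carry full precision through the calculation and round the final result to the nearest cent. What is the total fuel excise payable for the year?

€157,101.12

1 January – 29 May 1996: 150 days × 1102 litres/day = 165,300 litres at €0.72/litre → €119,016.00
30 May – 31 December 1996: 216 days × 1102 litres/day = 238,032 litres at €0.16/litre → €38,085.12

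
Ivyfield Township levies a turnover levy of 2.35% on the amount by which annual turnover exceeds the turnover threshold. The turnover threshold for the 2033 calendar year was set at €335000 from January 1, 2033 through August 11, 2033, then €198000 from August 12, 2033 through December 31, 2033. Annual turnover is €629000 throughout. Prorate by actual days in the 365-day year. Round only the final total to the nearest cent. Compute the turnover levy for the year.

January 1 – August 11, 2033: 223 days, exemption €335000 → (€629000 − €335000) × 2.35% × 223/365 = €4221.1151
August 12 – December 31, 2033: 142 days, exemption €198000 → (€629000 − €198000) × 2.35% × 142/365 = €3940.4027
Total = €8161.5178

€8161.52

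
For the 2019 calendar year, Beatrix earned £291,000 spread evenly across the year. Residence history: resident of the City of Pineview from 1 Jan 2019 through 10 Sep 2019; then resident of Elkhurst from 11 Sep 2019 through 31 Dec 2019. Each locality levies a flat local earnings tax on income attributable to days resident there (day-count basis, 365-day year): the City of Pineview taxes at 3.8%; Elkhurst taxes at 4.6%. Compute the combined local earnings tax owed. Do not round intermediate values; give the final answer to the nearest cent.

£11,772.35

The City of Pineview, 1 Jan – 10 Sep 2019: 253 days → £291,000 × 3.8% × 253/365 = £7,664.8603
Elkhurst, 11 Sep – 31 Dec 2019: 112 days → £291,000 × 4.6% × 112/365 = £4,107.4849
Total = £11,772.3452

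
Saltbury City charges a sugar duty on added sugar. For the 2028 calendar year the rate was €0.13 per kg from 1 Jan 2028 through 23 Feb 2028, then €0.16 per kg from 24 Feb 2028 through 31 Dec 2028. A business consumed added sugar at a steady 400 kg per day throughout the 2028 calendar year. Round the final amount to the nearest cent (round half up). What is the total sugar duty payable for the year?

1 Jan – 23 Feb 2028: 54 days × 400 kg/day = 21,600 kg at €0.13/kg → €2,808.00
24 Feb – 31 Dec 2028: 312 days × 400 kg/day = 124,800 kg at €0.16/kg → €19,968.00

€22,776.00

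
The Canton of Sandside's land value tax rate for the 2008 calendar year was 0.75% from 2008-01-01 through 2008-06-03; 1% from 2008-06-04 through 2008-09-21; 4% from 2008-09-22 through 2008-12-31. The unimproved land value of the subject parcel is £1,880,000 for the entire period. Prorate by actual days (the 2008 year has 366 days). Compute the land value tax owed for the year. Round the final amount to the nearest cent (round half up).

2008-01-01 to 2008-06-03: 155 days at 0.75% → £1,880,000 × 0.75% × 155/366 = £5,971.3115
2008-06-04 to 2008-09-21: 110 days at 1% → £1,880,000 × 1% × 110/366 = £5,650.2732
2008-09-22 to 2008-12-31: 101 days at 4% → £1,880,000 × 4% × 101/366 = £20,751.9126
Total = £32,373.4973

£32,373.50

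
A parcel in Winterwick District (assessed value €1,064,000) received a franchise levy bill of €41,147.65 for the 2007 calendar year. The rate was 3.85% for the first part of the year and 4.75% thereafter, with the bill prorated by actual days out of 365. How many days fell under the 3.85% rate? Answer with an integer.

Let d = days at the first rate; then 365 − d days at the second rate.
€1,064,000 × [3.85%·d + 4.75%·(365−d)] / 365 = €41,147.65
Solving gives d = 358, so the new rate took effect on 25 December 2007.

358 days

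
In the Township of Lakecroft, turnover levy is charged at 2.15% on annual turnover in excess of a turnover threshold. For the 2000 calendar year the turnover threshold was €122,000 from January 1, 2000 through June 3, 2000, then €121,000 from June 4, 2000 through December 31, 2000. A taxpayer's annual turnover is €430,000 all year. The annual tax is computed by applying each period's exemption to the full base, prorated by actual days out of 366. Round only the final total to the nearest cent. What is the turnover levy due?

€6,634.39

January 1 – June 3, 2000: 155 days, exemption €122,000 → (€430,000 − €122,000) × 2.15% × 155/366 = €2,804.3989
June 4 – December 31, 2000: 211 days, exemption €121,000 → (€430,000 − €121,000) × 2.15% × 211/366 = €3,829.9959
Total = €6,634.3948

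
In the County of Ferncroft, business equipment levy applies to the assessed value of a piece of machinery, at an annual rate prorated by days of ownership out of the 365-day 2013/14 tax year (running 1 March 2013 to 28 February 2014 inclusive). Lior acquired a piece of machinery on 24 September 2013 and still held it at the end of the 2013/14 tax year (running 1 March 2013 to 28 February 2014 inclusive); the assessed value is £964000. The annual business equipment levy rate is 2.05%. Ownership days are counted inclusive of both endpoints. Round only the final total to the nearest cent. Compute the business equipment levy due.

Days held (24 September 2013 – 28 February 2014): 158 out of 365
Tax = £964000 × 2.05% × 158/365 = £8554.5096

£8554.51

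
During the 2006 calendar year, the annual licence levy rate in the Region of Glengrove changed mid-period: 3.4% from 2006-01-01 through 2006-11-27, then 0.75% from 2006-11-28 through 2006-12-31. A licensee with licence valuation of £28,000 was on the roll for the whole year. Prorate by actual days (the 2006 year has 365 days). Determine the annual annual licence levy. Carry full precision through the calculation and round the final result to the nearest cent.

2006-01-01 to 2006-11-27: 331 days at 3.4% → £28,000 × 3.4% × 331/365 = £863.3205
2006-11-28 to 2006-12-31: 34 days at 0.75% → £28,000 × 0.75% × 34/365 = £19.5616
Total = £882.8822

£882.88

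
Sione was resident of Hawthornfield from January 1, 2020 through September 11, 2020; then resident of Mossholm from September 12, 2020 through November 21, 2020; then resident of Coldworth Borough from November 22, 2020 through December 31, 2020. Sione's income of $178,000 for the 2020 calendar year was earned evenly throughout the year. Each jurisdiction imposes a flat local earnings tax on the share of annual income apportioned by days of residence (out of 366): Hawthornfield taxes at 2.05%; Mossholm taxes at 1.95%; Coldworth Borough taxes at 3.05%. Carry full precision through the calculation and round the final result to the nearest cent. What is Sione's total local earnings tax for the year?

$3,809.01

Hawthornfield, January 1 – September 11, 2020: 255 days → $178,000 × 2.05% × 255/366 = $2,542.3361
Mossholm, September 12 – November 21, 2020: 71 days → $178,000 × 1.95% × 71/366 = $673.3361
Coldworth Borough, November 22 – December 31, 2020: 40 days → $178,000 × 3.05% × 40/366 = $593.3333
Total = $3,809.0055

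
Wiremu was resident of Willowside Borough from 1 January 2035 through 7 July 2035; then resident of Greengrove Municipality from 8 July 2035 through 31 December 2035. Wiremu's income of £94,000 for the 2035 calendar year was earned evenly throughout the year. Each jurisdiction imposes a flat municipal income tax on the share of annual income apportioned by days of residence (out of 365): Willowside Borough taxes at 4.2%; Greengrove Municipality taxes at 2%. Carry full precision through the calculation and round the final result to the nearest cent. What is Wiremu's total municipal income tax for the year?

Willowside Borough, 1 January – 7 July 2035: 188 days → £94,000 × 4.2% × 188/365 = £2,033.4904
Greengrove Municipality, 8 July – 31 December 2035: 177 days → £94,000 × 2% × 177/365 = £911.6712
Total = £2,945.1616

£2,945.16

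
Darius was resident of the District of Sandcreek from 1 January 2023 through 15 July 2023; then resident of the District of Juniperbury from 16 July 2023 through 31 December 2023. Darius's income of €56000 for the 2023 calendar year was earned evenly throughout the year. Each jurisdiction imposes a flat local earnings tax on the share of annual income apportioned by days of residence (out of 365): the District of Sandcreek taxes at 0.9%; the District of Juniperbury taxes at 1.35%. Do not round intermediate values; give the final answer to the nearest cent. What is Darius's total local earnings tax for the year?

€620.68

The District of Sandcreek, 1 January – 15 July 2023: 196 days → €56000 × 0.9% × 196/365 = €270.6411
The District of Juniperbury, 16 July – 31 December 2023: 169 days → €56000 × 1.35% × 169/365 = €350.0384
Total = €620.6795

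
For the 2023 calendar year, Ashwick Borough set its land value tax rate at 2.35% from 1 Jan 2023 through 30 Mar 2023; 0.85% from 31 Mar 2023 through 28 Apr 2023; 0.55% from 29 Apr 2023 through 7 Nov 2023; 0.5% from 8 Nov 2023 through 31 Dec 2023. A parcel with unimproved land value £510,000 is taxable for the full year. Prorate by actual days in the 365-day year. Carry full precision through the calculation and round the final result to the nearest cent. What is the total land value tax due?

£5,127.25

1 Jan – 30 Mar 2023: 89 days at 2.35% → £510,000 × 2.35% × 89/365 = £2,922.3699
31 Mar – 28 Apr 2023: 29 days at 0.85% → £510,000 × 0.85% × 29/365 = £344.4247
29 Apr – 7 Nov 2023: 193 days at 0.55% → £510,000 × 0.55% × 193/365 = £1,483.1918
8 Nov – 31 Dec 2023: 54 days at 0.5% → £510,000 × 0.5% × 54/365 = £377.2603
Total = £5,127.2466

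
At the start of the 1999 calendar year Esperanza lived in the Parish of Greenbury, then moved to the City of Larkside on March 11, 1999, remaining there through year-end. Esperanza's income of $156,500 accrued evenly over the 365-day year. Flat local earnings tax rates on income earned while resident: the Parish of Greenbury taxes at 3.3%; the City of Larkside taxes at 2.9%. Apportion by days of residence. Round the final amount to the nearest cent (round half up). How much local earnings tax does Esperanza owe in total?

The Parish of Greenbury, January 1 – March 10, 1999: 69 days → $156,500 × 3.3% × 69/365 = $976.3027
The City of Larkside, March 11 – December 31, 1999: 296 days → $156,500 × 2.9% × 296/365 = $3,680.5370
Total = $4,656.8397

$4,656.84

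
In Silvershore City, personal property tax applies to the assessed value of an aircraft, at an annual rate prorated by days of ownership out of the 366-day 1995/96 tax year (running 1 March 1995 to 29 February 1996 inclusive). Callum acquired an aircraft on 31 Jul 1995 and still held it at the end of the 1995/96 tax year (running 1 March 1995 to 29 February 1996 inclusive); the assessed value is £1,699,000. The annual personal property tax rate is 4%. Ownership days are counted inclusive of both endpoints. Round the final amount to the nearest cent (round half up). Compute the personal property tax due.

£39,736.17

Days held (31 Jul 1995 – 29 Feb 1996): 214 out of 366
Tax = £1,699,000 × 4% × 214/366 = £39,736.1749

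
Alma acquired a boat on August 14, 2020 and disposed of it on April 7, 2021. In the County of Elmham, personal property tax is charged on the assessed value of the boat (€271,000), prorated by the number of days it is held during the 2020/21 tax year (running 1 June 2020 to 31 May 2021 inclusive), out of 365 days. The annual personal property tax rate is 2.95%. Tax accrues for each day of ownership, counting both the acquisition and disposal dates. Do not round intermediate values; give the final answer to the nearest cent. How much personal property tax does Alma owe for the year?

Days held (August 14, 2020 – April 7, 2021): 237 out of 365
Tax = €271,000 × 2.95% × 237/365 = €5,190.9493

€5,190.95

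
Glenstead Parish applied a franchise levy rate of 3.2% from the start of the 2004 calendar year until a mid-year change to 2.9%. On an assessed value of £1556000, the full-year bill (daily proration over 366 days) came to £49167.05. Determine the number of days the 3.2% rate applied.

317 days

Let d = days at the first rate; then 366 − d days at the second rate.
£1556000 × [3.2%·d + 2.9%·(366−d)] / 366 = £49167.05
Solving gives d = 317, so the new rate took effect on 13 November 2004.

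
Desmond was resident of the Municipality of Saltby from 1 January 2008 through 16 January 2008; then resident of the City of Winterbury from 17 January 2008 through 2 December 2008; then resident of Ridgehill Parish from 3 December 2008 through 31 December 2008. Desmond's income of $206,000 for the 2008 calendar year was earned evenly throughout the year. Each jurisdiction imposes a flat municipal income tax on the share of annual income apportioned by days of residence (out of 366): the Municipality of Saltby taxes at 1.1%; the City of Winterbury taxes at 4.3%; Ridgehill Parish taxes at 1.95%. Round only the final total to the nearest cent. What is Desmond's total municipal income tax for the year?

The Municipality of Saltby, 1 January – 16 January 2008: 16 days → $206,000 × 1.1% × 16/366 = $99.0601
The City of Winterbury, 17 January – 2 December 2008: 321 days → $206,000 × 4.3% × 321/366 = $7,768.9016
Ridgehill Parish, 3 December – 31 December 2008: 29 days → $206,000 × 1.95% × 29/366 = $318.2869
Total = $8,186.2486

$8,186.25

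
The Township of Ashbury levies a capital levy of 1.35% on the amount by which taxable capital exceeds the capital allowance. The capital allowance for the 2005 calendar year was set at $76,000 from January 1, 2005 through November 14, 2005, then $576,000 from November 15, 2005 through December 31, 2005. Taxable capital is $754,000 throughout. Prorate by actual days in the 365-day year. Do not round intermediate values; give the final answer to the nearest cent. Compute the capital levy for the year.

$8,283.82

January 1 – November 14, 2005: 318 days, exemption $76,000 → ($754,000 − $76,000) × 1.35% × 318/365 = $7,974.3945
November 15 – December 31, 2005: 47 days, exemption $576,000 → ($754,000 − $576,000) × 1.35% × 47/365 = $309.4274
Total = $8,283.8219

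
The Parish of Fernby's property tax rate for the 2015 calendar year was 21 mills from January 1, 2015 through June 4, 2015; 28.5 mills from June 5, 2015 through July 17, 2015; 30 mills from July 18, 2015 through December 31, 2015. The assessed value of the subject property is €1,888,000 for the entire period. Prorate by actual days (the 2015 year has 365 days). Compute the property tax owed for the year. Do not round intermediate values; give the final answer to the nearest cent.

€49,090.59

January 1 – June 4, 2015: 155 days at 21 mills → €1,888,000 × 2.1% × 155/365 = €16,836.8219
June 5 – July 17, 2015: 43 days at 28.5 mills → €1,888,000 × 2.85% × 43/365 = €6,339.0247
July 18 – December 31, 2015: 167 days at 30 mills → €1,888,000 × 3% × 167/365 = €25,914.7397
Total = €49,090.5863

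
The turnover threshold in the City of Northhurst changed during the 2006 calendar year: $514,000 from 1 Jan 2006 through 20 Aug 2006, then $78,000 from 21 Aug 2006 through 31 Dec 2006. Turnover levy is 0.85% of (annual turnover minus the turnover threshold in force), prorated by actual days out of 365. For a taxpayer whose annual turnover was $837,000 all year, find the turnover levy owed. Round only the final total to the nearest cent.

1 Jan – 20 Aug 2006: 232 days, exemption $514,000 → ($837,000 − $514,000) × 0.85% × 232/365 = $1,745.0849
21 Aug – 31 Dec 2006: 133 days, exemption $78,000 → ($837,000 − $78,000) × 0.85% × 133/365 = $2,350.8205
Total = $4,095.9055

$4,095.91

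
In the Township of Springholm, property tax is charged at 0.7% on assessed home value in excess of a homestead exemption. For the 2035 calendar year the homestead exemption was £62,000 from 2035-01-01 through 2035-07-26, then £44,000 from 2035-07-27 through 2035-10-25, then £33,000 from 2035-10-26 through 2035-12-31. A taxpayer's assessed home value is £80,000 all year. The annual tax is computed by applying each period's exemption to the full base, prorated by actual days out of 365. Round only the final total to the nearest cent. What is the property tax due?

2035-01-01 to 2035-07-26: 207 days, exemption £62,000 → (£80,000 − £62,000) × 0.7% × 207/365 = £71.4575
2035-07-27 to 2035-10-25: 91 days, exemption £44,000 → (£80,000 − £44,000) × 0.7% × 91/365 = £62.8274
2035-10-26 to 2035-12-31: 67 days, exemption £33,000 → (£80,000 − £33,000) × 0.7% × 67/365 = £60.3918
Total = £194.6767

£194.68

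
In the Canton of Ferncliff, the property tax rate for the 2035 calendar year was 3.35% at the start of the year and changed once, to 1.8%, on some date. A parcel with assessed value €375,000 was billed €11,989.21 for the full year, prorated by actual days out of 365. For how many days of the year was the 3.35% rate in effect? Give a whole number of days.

Let d = days at the first rate; then 365 − d days at the second rate.
€375,000 × [3.35%·d + 1.8%·(365−d)] / 365 = €11,989.21
Solving gives d = 329, so the new rate took effect on 26 November 2035.

329 days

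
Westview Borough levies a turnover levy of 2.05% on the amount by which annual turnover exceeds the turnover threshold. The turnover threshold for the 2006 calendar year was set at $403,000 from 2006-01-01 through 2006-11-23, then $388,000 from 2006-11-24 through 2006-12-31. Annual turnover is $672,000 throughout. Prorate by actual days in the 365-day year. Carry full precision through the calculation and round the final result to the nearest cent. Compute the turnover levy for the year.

$5,546.51

2006-01-01 to 2006-11-23: 327 days, exemption $403,000 → ($672,000 − $403,000) × 2.05% × 327/365 = $4,940.3877
2006-11-24 to 2006-12-31: 38 days, exemption $388,000 → ($672,000 − $388,000) × 2.05% × 38/365 = $606.1260
Total = $5,546.5137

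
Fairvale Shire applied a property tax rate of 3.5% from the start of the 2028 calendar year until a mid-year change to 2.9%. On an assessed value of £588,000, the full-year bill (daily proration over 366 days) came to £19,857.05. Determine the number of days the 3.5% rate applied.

Let d = days at the first rate; then 366 − d days at the second rate.
£588,000 × [3.5%·d + 2.9%·(366−d)] / 366 = £19,857.05
Solving gives d = 291, so the new rate took effect on 18 Oct 2028.

291 days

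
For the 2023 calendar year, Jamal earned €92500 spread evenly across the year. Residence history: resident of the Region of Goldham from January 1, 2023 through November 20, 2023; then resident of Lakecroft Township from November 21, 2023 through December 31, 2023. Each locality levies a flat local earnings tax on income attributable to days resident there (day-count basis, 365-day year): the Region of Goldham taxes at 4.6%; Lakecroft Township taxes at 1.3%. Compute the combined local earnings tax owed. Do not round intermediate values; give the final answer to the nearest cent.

The Region of Goldham, January 1 – November 20, 2023: 324 days → €92500 × 4.6% × 324/365 = €3777.0411
Lakecroft Township, November 21 – December 31, 2023: 41 days → €92500 × 1.3% × 41/365 = €135.0753
Total = €3912.1164

€3912.12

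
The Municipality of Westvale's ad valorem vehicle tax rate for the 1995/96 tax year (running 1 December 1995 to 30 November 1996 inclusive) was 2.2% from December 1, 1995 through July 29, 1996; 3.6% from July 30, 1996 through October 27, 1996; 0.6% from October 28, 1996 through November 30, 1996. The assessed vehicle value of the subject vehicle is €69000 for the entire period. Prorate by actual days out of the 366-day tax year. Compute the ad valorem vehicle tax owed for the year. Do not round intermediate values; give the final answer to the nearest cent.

€1652.98

December 1, 1995 – July 29, 1996: 242 days at 2.2% → €69000 × 2.2% × 242/366 = €1003.7049
July 30 – October 27, 1996: 90 days at 3.6% → €69000 × 3.6% × 90/366 = €610.8197
October 28 – November 30, 1996: 34 days at 0.6% → €69000 × 0.6% × 34/366 = €38.4590
Total = €1652.9836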